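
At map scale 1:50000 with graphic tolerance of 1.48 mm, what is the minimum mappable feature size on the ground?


ground = 1.48 mm * 50000 / 1000 = 74.0 m

74.0 m


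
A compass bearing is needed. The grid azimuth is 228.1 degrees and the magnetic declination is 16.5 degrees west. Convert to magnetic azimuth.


magnetic azimuth = grid azimuth - declination (east +ve)
mag_az = 228.1 - -16.5 = 244.6 degrees

244.6 degrees


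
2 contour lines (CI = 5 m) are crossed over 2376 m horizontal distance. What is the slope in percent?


elevation change = 2 * 5 = 10 m
slope = 10 / 2376 * 100 = 0.4%

0.4%


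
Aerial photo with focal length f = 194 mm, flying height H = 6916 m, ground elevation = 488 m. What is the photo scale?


scale = f / (H - h) = 194 mm / 6428 m = 194 / 6428000 = 1:33134

1:33134


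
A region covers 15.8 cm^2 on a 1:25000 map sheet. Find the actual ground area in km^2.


ground_area = 15.8 * (25000/100)^2 = 987500.0 m^2 = 0.9875 km^2 ≈ 0.988 km^2

0.988 km^2


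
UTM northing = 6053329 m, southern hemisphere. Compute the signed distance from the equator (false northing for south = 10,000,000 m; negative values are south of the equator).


For southern: actual = 6053329 - 10000000 = -3946671 m

-3946671 m


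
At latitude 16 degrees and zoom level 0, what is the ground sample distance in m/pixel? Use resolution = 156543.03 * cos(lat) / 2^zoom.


res = 156543.03 * cos(16) / 2^0 = 156543.03 * 0.9612617 / 1 = 150478.82 m/pixel

150478.82 m/pixel


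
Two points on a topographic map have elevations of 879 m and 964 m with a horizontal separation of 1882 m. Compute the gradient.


gradient = (964 - 879) / 1882 = 85 / 1882 = 0.0452

0.0452


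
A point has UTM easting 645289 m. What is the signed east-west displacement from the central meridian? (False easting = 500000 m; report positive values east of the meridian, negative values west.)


displacement = 645289 - 500000 = 145289 m

145289 m


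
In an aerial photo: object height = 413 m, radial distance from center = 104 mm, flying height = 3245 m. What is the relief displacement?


d = h * r / H = 413 * 104 / 3245 = 13.24 mm

13.24 mm


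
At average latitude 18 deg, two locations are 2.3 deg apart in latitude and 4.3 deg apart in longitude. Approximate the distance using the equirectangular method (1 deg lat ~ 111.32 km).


dlat_km = 2.3 * 111.32 = 256.036
dlon_km = 4.3 * 111.32 * cos(18) ≈ 455.248
dist = sqrt(256.036^2 + 455.248^2) ≈ 522.3 km

522.3 km


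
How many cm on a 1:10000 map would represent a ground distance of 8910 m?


map_cm = 8910 * 100 / 10000 = 89.1 cm

89.1 cm


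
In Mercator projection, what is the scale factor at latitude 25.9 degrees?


SF = 1 / cos(25.9) = 1 / 0.899558 = 1.112

1.112


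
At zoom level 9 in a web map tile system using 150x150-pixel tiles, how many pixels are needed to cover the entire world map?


tiles per axis = 2^9 = 512
total tiles = 512^2 = 262144
pixels per axis = 512 * 150 = 76800
total pixels = 76800^2 = 5898240000

5898240000 pixels


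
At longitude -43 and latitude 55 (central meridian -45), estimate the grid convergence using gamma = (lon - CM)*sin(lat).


gamma = (-43 - -45) * sin(55) = 2 * 0.819152 = 1.638 degrees

1.638 degrees


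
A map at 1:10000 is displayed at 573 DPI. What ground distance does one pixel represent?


pixel_cm = 2.54 / 573 ≈ 0.004433 cm
ground = pixel_cm * 10000 / 100 = 2.54 * 10000 / (573 * 100) = 25400 / 57300 ≈ 0.44 m

0.44 m


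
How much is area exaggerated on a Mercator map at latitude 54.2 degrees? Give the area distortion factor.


area_distortion = 1/cos^2(54.2) = 2.922

2.922


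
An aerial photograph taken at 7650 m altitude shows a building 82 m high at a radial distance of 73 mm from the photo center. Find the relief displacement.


d = h * r / H = 82 * 73 / 7650 = 0.78 mm

0.78 mm


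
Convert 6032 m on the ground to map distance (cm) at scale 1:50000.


map_cm = 6032 * 100 / 50000 = 12.064 cm ≈ 12.06 cm

12.06 cm


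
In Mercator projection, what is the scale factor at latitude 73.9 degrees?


SF = 1 / cos(73.9) = 1 / 0.277315 = 3.606

3.606


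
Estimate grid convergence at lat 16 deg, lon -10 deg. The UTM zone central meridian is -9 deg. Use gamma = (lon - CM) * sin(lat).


gamma = (-10 - -9) * sin(16) = -1 * 0.275637 = -0.276 degrees

-0.276 degrees


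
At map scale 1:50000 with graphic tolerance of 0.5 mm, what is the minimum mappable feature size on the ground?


ground = 0.5 mm * 50000 / 1000 = 25.0 m

25.0 m


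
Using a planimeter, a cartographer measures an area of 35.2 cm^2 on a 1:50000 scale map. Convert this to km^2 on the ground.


ground_area = 35.2 * (50000/100)^2 = 8800000.0 m^2 = 8.8 km^2

8.8 km^2


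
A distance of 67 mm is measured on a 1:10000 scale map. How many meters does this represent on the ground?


ground = 67 mm * 10000 / 1000 = 670.0 m

670.0 m


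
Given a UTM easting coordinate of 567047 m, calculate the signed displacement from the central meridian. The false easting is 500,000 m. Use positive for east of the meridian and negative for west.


displacement = 567047 - 500000 = 67047 m

67047 m


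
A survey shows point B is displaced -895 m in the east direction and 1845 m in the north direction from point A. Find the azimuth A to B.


az = atan2(-895, 1845) = -25.9 deg
adjusted to 0-360: 334.1 degrees

334.1 degrees


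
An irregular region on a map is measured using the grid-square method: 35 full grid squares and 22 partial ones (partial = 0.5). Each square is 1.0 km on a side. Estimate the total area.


effective squares = 35 + 22 * 0.5 = 46.0
area = 46.0 * 1.0 = 46.0 km^2

46.0 km^2


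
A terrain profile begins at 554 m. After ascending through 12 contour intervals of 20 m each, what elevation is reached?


elevation = 554 + 12 * 20 = 794 m

794 m


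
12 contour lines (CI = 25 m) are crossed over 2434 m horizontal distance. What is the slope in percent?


elevation change = 12 * 25 = 300 m
slope = 300 / 2434 * 100 = 12.3%

12.3%


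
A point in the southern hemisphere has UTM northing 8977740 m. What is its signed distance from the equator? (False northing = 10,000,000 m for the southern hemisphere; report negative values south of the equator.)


For southern: actual = 8977740 - 10000000 = -1022260 m

-1022260 m


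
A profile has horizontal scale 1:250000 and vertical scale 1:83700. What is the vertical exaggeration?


VE = horizontal_scale / vertical_scale = 250000 / 83700 ≈ 3.0

3.0x


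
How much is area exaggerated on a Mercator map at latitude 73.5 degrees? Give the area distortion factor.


area_distortion = 1/cos^2(73.5) = 12.397

12.397


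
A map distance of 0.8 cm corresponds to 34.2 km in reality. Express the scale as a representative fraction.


ground = 34.2 km = 3420000 cm; RF denominator = ground / map = 3420000 / 0.8 = 4275000; RF = 1:4275000

1:4275000


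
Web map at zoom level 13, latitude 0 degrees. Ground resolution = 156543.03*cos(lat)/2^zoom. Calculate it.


res = 156543.03 * cos(0) / 2^13 = 156543.03 * 1.0 / 8192 = 19.11 m/pixel

19.11 m/pixel


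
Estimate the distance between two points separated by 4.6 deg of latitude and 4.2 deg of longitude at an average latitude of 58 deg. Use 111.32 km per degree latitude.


dlat_km = 4.6 * 111.32 = 512.072
dlon_km = 4.2 * 111.32 * cos(58) ≈ 247.761
dist = sqrt(512.072^2 + 247.761^2) ≈ 568.9 km

568.9 km


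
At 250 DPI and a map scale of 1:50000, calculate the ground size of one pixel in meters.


pixel_cm = 2.54 / 250 = 0.01016 cm
ground = pixel_cm * 50000 / 100 = 2.54 * 50000 / (250 * 100) = 127000 / 25000 = 5.08 m

5.08 m


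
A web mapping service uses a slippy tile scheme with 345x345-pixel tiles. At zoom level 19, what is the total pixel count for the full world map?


tiles per axis = 2^19 = 524288
total tiles = 524288^2 = 274877906944
pixels per axis = 524288 * 345 = 180879360
total pixels = 180879360^2 = 32717342874009600

32717342874009600 pixels


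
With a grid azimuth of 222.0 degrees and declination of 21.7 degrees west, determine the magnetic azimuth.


magnetic azimuth = grid azimuth - declination (east +ve)
mag_az = 222.0 - -21.7 = 243.7 degrees

243.7 degrees


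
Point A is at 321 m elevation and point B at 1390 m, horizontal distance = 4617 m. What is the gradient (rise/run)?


gradient = (1390 - 321) / 4617 = 1069 / 4617 = 0.2315

0.2315


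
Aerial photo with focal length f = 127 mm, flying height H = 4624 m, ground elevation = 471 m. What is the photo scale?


scale = f / (H - h) = 127 mm / 4153 m = 127 / 4153000 = 1:32701

1:32701


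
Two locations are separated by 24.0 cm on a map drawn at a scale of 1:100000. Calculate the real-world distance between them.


ground = 24.0 cm * 100000 / 100 = 24000.0 m = 24.0 km

24.0 km


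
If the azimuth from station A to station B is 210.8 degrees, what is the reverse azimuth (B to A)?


back azimuth = (210.8 + 180) mod 360 = 30.8 degrees

30.8 degrees


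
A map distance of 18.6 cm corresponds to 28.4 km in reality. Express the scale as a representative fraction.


ground = 28.4 km = 2840000 cm; RF denominator = ground / map = 2840000 / 18.6 ≈ 152688; RF = 1:152688

1:152688


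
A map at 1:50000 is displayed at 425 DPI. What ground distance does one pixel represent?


pixel_cm = 2.54 / 425 ≈ 0.005976 cm
ground = pixel_cm * 50000 / 100 = 2.54 * 50000 / (425 * 100) = 127000 / 42500 ≈ 2.99 m

2.99 m


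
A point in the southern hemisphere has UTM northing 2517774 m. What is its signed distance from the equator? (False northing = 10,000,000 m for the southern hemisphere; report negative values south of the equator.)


For southern: actual = 2517774 - 10000000 = -7482226 m

-7482226 m


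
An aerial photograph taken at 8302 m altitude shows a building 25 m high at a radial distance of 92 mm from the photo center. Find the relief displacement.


d = h * r / H = 25 * 92 / 8302 = 0.28 mm

0.28 mm


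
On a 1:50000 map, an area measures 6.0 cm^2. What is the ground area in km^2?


ground_area = 6.0 * (50000/100)^2 = 1500000.0 m^2 = 1.5 km^2

1.5 km^2


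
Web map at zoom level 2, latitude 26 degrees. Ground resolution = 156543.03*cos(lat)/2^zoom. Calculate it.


res = 156543.03 * cos(26) / 2^2 = 156543.03 * 0.89879405 / 4 = 35174.99 m/pixel

35174.99 m/pixel


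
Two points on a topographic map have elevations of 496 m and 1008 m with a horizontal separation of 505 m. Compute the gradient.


gradient = (1008 - 496) / 505 = 512 / 505 = 1.0139

1.0139


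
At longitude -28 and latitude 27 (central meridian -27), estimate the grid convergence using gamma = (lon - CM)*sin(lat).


gamma = (-28 - -27) * sin(27) = -1 * 0.45399 = -0.454 degrees

-0.454 degrees


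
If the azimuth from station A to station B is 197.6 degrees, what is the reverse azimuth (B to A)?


back azimuth = (197.6 + 180) mod 360 = 17.6 degrees

17.6 degrees


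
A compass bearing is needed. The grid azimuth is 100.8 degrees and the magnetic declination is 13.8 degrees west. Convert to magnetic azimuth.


magnetic azimuth = grid azimuth - declination (east +ve)
mag_az = 100.8 - -13.8 = 114.6 degrees

114.6 degrees


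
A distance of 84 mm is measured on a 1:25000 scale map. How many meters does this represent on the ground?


ground = 84 mm * 25000 / 1000 = 2100.0 m

2100.0 m


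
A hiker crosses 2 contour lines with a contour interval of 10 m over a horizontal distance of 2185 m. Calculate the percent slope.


elevation change = 2 * 10 = 20 m
slope = 20 / 2185 * 100 = 0.9%

0.9%


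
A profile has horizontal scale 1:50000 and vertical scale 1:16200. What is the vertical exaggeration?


VE = horizontal_scale / vertical_scale = 50000 / 16200 ≈ 3.1

3.1x


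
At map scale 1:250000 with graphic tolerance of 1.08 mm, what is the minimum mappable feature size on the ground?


ground = 1.08 mm * 250000 / 1000 = 270.0 m

270.0 m


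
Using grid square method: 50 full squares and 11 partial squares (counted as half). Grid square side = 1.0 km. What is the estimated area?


effective squares = 50 + 11 * 0.5 = 55.5
area = 55.5 * 1.0 = 55.5 km^2

55.5 km^2


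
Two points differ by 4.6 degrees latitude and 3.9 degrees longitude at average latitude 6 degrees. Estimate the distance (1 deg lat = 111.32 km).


dlat_km = 4.6 * 111.32 = 512.072
dlon_km = 3.9 * 111.32 * cos(6) ≈ 431.77
dist = sqrt(512.072^2 + 431.77^2) ≈ 669.8 km

669.8 km


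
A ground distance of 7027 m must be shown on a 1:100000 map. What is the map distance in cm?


map_cm = 7027 * 100 / 100000 = 7.027 cm ≈ 7.03 cm

7.03 cm


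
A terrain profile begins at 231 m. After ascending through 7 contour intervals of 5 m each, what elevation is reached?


elevation = 231 + 7 * 5 = 266 m

266 m


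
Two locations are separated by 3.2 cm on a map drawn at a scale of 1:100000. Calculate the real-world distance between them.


ground = 3.2 cm * 100000 / 100 = 3200.0 m = 3.2 km

3.2 km


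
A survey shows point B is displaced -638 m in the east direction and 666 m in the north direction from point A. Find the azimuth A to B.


az = atan2(-638, 666) = -43.8 deg
adjusted to 0-360: 316.2 degrees

316.2 degrees


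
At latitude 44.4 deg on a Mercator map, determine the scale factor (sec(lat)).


SF = 1 / cos(44.4) = 1 / 0.714473 = 1.4

1.4


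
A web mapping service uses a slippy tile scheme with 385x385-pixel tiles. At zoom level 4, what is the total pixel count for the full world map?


tiles per axis = 2^4 = 16
total tiles = 16^2 = 256
pixels per axis = 16 * 385 = 6160
total pixels = 6160^2 = 37945600

37945600 pixels


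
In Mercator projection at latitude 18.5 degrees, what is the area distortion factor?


area_distortion = 1/cos^2(18.5) = 1.112

1.112


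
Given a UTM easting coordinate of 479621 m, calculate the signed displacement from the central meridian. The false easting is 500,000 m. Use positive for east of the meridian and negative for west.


displacement = 479621 - 500000 = -20379 m

-20379 m


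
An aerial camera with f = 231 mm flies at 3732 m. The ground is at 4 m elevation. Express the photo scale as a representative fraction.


scale = f / (H - h) = 231 mm / 3728 m = 231 / 3728000 = 1:16139

1:16139


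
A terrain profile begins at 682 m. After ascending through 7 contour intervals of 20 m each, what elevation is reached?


elevation = 682 + 7 * 20 = 822 m

822 m


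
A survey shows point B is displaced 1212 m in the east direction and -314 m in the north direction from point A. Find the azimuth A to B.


az = atan2(1212, -314) = 104.5 deg
adjusted to 0-360: 104.5 degrees

104.5 degrees


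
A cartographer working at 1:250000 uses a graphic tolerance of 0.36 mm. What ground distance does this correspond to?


ground = 0.36 mm * 250000 / 1000 = 90.0 m

90.0 m


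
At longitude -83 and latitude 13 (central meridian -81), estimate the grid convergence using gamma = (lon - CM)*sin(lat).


gamma = (-83 - -81) * sin(13) = -2 * 0.224951 = -0.45 degrees

-0.45 degrees


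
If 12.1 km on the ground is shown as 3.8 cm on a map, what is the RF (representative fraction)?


ground = 12.1 km = 1210000 cm; RF denominator = ground / map = 1210000 / 3.8 ≈ 318421; RF = 1:318421

1:318421


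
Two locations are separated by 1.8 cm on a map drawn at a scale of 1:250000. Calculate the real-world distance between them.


ground = 1.8 cm * 250000 / 100 = 4500.0 m = 4.5 km

4.5 km


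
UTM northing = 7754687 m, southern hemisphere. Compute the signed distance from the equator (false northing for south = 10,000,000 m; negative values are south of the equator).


For southern: actual = 7754687 - 10000000 = -2245313 m

-2245313 m


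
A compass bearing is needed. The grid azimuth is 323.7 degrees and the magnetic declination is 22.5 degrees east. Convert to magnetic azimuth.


magnetic azimuth = grid azimuth - declination (east +ve)
mag_az = 323.7 - 22.5 = 301.2 degrees

301.2 degrees


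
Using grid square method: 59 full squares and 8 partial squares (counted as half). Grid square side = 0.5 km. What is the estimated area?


effective squares = 59 + 8 * 0.5 = 63.0
area = 63.0 * 0.25 = 15.75 km^2

15.75 km^2


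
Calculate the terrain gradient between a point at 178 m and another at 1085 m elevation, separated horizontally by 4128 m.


gradient = (1085 - 178) / 4128 = 907 / 4128 = 0.2197

0.2197


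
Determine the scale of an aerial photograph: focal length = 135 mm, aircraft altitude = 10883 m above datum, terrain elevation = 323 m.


scale = f / (H - h) = 135 mm / 10560 m = 135 / 10560000 = 1:78222

1:78222


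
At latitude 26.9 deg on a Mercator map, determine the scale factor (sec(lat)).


SF = 1 / cos(26.9) = 1 / 0.891798 = 1.121

1.121


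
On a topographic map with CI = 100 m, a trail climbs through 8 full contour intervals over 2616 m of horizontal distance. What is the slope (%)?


elevation change = 8 * 100 = 800 m
slope = 800 / 2616 * 100 = 30.6%

30.6%


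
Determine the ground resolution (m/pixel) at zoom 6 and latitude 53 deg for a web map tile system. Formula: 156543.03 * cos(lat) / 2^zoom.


res = 156543.03 * cos(53) / 2^6 = 156543.03 * 0.60181502 / 64 = 1472.03 m/pixel

1472.03 m/pixel


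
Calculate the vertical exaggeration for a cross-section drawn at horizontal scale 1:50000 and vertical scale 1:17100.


VE = horizontal_scale / vertical_scale = 50000 / 17100 ≈ 2.9

2.9x


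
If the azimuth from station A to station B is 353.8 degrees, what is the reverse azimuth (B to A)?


back azimuth = (353.8 + 180) mod 360 = 173.8 degrees

173.8 degrees


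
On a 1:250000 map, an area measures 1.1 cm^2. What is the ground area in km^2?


ground_area = 1.1 * (250000/100)^2 = 6875000.0 m^2 = 6.875 km^2

6.875 km^2


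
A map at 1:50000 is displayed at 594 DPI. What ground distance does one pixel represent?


pixel_cm = 2.54 / 594 ≈ 0.004276 cm
ground = pixel_cm * 50000 / 100 = 2.54 * 50000 / (594 * 100) = 127000 / 59400 ≈ 2.14 m

2.14 m


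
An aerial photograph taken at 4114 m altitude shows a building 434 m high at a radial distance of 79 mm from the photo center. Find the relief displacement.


d = h * r / H = 434 * 79 / 4114 = 8.33 mm

8.33 mm


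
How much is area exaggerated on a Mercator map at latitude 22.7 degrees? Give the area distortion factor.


area_distortion = 1/cos^2(22.7) = 1.175

1.175


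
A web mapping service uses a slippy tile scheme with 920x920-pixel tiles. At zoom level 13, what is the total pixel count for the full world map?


tiles per axis = 2^13 = 8192
total tiles = 8192^2 = 67108864
pixels per axis = 8192 * 920 = 7536640
total pixels = 7536640^2 = 56800942489600

56800942489600 pixels


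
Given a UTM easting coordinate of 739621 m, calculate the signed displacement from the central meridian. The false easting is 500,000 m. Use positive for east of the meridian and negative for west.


displacement = 739621 - 500000 = 239621 m

239621 m


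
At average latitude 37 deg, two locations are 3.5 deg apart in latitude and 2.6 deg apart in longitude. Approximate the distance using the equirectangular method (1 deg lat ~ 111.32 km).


dlat_km = 3.5 * 111.32 = 389.62
dlon_km = 2.6 * 111.32 * cos(37) ≈ 231.151
dist = sqrt(389.62^2 + 231.151^2) ≈ 453.0 km

453.0 km


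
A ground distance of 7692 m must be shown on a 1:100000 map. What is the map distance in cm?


map_cm = 7692 * 100 / 100000 = 7.692 cm ≈ 7.69 cm

7.69 cm


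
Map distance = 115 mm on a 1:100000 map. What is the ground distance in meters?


ground = 115 mm * 100000 / 1000 = 11500.0 m

11500.0 m


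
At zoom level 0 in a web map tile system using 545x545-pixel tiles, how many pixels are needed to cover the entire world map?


tiles per axis = 2^0 = 1
total tiles = 1^2 = 1
pixels per axis = 1 * 545 = 545
total pixels = 545^2 = 297025

297025 pixels


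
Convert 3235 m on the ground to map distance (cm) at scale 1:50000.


map_cm = 3235 * 100 / 50000 = 6.47 cm

6.47 cm


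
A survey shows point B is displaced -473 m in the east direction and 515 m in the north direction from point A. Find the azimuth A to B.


az = atan2(-473, 515) = -42.6 deg
adjusted to 0-360: 317.4 degrees

317.4 degrees


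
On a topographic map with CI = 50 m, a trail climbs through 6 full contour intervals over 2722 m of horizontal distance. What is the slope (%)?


elevation change = 6 * 50 = 300 m
slope = 300 / 2722 * 100 = 11.0%

11.0%


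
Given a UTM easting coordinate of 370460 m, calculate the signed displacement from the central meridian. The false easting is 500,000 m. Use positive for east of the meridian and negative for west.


displacement = 370460 - 500000 = -129540 m

-129540 m


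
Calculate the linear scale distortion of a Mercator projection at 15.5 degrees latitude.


SF = 1 / cos(15.5) = 1 / 0.96363 = 1.038

1.038


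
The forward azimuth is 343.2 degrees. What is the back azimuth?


back azimuth = (343.2 + 180) mod 360 = 163.2 degrees

163.2 degrees


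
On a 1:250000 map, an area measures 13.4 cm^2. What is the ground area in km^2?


ground_area = 13.4 * (250000/100)^2 = 83750000.0 m^2 = 83.75 km^2

83.75 km^2


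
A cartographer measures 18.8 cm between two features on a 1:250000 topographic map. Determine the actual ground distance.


ground = 18.8 cm * 250000 / 100 = 47000.0 m = 47.0 km

47.0 km


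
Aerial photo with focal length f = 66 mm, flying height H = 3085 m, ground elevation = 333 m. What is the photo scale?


scale = f / (H - h) = 66 mm / 2752 m = 66 / 2752000 = 1:41697

1:41697


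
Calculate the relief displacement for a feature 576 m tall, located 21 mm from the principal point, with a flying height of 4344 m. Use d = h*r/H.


d = h * r / H = 576 * 21 / 4344 = 2.78 mm

2.78 mm


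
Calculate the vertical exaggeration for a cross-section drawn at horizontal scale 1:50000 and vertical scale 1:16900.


VE = horizontal_scale / vertical_scale = 50000 / 16900 ≈ 3.0

3.0x


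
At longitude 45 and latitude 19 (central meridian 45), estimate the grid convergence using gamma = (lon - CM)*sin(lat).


gamma = (45 - 45) * sin(19) = 0 * 0.325568 = 0.0 degrees

0.0 degrees


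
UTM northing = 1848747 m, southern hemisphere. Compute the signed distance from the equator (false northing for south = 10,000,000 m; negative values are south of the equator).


For southern: actual = 1848747 - 10000000 = -8151253 m

-8151253 m


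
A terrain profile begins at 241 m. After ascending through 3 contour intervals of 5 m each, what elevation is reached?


elevation = 241 + 3 * 5 = 256 m

256 m


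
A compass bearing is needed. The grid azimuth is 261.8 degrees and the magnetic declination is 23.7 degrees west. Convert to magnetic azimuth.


magnetic azimuth = grid azimuth - declination (east +ve)
mag_az = 261.8 - -23.7 = 285.5 degrees

285.5 degrees


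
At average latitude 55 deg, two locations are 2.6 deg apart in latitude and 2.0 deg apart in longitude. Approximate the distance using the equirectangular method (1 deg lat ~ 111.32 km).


dlat_km = 2.6 * 111.32 = 289.432
dlon_km = 2.0 * 111.32 * cos(55) ≈ 127.701
dist = sqrt(289.432^2 + 127.701^2) ≈ 316.4 km

316.4 km


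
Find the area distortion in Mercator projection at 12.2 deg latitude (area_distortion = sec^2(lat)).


area_distortion = 1/cos^2(12.2) = 1.047

1.047


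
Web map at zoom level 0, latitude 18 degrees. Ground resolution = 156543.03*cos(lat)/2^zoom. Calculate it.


res = 156543.03 * cos(18) / 2^0 = 156543.03 * 0.95105652 / 1 = 148881.27 m/pixel

148881.27 m/pixel


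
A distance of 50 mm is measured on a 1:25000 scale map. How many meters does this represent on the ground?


ground = 50 mm * 25000 / 1000 = 1250.0 m

1250.0 m


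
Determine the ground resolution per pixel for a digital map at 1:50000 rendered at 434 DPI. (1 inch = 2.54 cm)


pixel_cm = 2.54 / 434 ≈ 0.005853 cm
ground = pixel_cm * 50000 / 100 = 2.54 * 50000 / (434 * 100) = 127000 / 43400 ≈ 2.93 m

2.93 m


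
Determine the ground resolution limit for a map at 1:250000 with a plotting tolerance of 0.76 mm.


ground = 0.76 mm * 250000 / 1000 = 190.0 m

190.0 m


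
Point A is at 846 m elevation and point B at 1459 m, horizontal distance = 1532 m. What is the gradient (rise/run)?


gradient = (1459 - 846) / 1532 = 613 / 1532 = 0.4001

0.4001


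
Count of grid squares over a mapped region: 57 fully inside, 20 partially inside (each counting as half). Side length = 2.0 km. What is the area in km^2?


effective squares = 57 + 20 * 0.5 = 67.0
area = 67.0 * 4.0 = 268.0 km^2

268.0 km^2


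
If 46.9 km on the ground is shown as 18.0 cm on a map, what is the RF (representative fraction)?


ground = 46.9 km = 4690000 cm; RF denominator = ground / map = 4690000 / 18.0 ≈ 260556; RF = 1:260556

1:260556


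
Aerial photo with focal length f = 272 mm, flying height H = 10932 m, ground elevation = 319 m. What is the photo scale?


scale = f / (H - h) = 272 mm / 10613 m = 272 / 10613000 = 1:39018

1:39018


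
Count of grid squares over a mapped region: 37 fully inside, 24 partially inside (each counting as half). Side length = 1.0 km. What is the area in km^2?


effective squares = 37 + 24 * 0.5 = 49.0
area = 49.0 * 1.0 = 49.0 km^2

49.0 km^2


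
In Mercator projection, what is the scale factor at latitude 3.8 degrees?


SF = 1 / cos(3.8) = 1 / 0.997801 = 1.002

1.002


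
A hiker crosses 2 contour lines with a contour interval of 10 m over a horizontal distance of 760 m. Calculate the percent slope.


elevation change = 2 * 10 = 20 m
slope = 20 / 760 * 100 = 2.6%

2.6%


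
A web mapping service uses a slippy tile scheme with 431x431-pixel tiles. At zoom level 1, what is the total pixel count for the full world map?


tiles per axis = 2^1 = 2
total tiles = 2^2 = 4
pixels per axis = 2 * 431 = 862
total pixels = 862^2 = 743044

743044 pixels


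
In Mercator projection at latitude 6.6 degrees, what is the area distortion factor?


area_distortion = 1/cos^2(6.6) = 1.013

1.013


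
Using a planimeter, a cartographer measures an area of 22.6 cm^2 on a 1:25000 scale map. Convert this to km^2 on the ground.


ground_area = 22.6 * (25000/100)^2 = 1412500.0 m^2 = 1.4125 km^2 ≈ 1.413 km^2

1.413 km^2


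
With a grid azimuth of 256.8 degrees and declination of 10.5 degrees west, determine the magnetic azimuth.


magnetic azimuth = grid azimuth - declination (east +ve)
mag_az = 256.8 - -10.5 = 267.3 degrees

267.3 degrees


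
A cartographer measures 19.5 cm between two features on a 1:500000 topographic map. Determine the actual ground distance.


ground = 19.5 cm * 500000 / 100 = 97500.0 m = 97.5 km

97.5 km


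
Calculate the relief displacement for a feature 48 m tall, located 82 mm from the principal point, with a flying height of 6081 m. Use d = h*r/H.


d = h * r / H = 48 * 82 / 6081 = 0.65 mm

0.65 mm


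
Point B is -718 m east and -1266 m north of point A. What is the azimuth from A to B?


az = atan2(-718, -1266) = -150.4 deg
adjusted to 0-360: 209.6 degrees

209.6 degrees


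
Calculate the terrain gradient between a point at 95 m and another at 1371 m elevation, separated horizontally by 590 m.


gradient = (1371 - 95) / 590 = 1276 / 590 = 2.1627

2.1627


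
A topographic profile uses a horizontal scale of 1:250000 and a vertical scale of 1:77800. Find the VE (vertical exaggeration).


VE = horizontal_scale / vertical_scale = 250000 / 77800 ≈ 3.2

3.2x


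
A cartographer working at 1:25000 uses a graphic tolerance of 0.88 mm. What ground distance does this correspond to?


ground = 0.88 mm * 25000 / 1000 = 22.0 m

22.0 m


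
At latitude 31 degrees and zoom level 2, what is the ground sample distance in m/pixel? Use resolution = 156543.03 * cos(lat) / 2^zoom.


res = 156543.03 * cos(31) / 2^2 = 156543.03 * 0.8571673 / 4 = 33545.89 m/pixel

33545.89 m/pixel


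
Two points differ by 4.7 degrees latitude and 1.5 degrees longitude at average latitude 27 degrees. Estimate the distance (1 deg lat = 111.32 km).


dlat_km = 4.7 * 111.32 = 523.204
dlon_km = 1.5 * 111.32 * cos(27) ≈ 148.78
dist = sqrt(523.204^2 + 148.78^2) ≈ 543.9 km

543.9 km


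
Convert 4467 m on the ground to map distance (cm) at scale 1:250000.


map_cm = 4467 * 100 / 250000 = 1.7868 cm ≈ 1.79 cm

1.79 cm


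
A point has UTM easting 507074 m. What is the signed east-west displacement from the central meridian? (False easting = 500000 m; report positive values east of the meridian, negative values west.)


displacement = 507074 - 500000 = 7074 m

7074 m


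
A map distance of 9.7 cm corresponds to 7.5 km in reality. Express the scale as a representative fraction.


ground = 7.5 km = 750000 cm; RF denominator = ground / map = 750000 / 9.7 ≈ 77320; RF = 1:77320

1:77320


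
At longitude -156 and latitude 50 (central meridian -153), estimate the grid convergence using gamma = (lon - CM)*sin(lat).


gamma = (-156 - -153) * sin(50) = -3 * 0.766044 = -2.298 degrees

-2.298 degrees


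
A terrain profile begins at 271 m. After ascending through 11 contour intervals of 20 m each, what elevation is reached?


elevation = 271 + 11 * 20 = 491 m

491 m


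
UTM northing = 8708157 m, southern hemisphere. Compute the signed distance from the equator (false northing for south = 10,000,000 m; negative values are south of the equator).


For southern: actual = 8708157 - 10000000 = -1291843 m

-1291843 m


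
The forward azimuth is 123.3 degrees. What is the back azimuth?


back azimuth = (123.3 + 180) mod 360 = 303.3 degrees

303.3 degrees


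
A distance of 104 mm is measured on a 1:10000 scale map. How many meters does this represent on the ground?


ground = 104 mm * 10000 / 1000 = 1040.0 m

1040.0 m


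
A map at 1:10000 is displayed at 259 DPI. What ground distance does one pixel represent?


pixel_cm = 2.54 / 259 ≈ 0.009807 cm
ground = pixel_cm * 10000 / 100 = 2.54 * 10000 / (259 * 100) = 25400 / 25900 ≈ 0.98 m

0.98 m


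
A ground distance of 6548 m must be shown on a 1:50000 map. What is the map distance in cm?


map_cm = 6548 * 100 / 50000 = 13.096 cm ≈ 13.1 cm

13.1 cm


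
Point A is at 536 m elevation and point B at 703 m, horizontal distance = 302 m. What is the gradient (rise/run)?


gradient = (703 - 536) / 302 = 167 / 302 = 0.553

0.553


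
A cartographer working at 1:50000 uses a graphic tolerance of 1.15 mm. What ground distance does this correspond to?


ground = 1.15 mm * 50000 / 1000 = 57.5 m

57.5 m


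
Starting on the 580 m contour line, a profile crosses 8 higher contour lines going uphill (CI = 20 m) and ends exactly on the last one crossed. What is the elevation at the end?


elevation = 580 + 8 * 20 = 740 m

740 m


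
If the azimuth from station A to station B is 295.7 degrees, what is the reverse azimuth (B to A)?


back azimuth = (295.7 + 180) mod 360 = 115.7 degrees

115.7 degrees


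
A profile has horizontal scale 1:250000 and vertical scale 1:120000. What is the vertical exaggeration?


VE = horizontal_scale / vertical_scale = 250000 / 120000 ≈ 2.1

2.1x


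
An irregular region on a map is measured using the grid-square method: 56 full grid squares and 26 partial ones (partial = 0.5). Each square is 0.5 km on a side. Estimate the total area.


effective squares = 56 + 26 * 0.5 = 69.0
area = 69.0 * 0.25 = 17.25 km^2

17.25 km^2


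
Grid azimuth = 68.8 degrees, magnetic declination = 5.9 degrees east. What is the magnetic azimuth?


magnetic azimuth = grid azimuth - declination (east +ve)
mag_az = 68.8 - 5.9 = 62.9 degrees

62.9 degrees


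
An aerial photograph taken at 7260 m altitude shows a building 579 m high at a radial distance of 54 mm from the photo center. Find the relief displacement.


d = h * r / H = 579 * 54 / 7260 = 4.31 mm

4.31 mm


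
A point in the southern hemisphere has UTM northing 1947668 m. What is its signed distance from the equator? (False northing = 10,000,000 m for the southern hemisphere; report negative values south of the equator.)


For southern: actual = 1947668 - 10000000 = -8052332 m

-8052332 m


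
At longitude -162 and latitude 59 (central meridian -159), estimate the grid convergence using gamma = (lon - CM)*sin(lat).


gamma = (-162 - -159) * sin(59) = -3 * 0.857167 = -2.572 degrees

-2.572 degrees


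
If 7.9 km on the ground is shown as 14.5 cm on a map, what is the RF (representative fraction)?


ground = 7.9 km = 790000 cm; RF denominator = ground / map = 790000 / 14.5 ≈ 54483; RF = 1:54483

1:54483


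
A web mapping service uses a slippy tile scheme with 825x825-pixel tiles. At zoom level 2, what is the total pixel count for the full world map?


tiles per axis = 2^2 = 4
total tiles = 4^2 = 16
pixels per axis = 4 * 825 = 3300
total pixels = 3300^2 = 10890000

10890000 pixels


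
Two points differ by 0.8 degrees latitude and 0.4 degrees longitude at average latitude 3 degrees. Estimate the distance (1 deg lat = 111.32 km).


dlat_km = 0.8 * 111.32 = 89.056
dlon_km = 0.4 * 111.32 * cos(3) ≈ 44.467
dist = sqrt(89.056^2 + 44.467^2) ≈ 99.5 km

99.5 km


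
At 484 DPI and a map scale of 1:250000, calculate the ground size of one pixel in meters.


pixel_cm = 2.54 / 484 ≈ 0.005248 cm
ground = pixel_cm * 250000 / 100 = 2.54 * 250000 / (484 * 100) = 635000 / 48400 ≈ 13.12 m

13.12 m


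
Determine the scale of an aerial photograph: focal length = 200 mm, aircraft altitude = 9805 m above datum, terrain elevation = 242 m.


scale = f / (H - h) = 200 mm / 9563 m = 200 / 9563000 = 1:47815

1:47815


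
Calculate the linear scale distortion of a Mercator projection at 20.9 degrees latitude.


SF = 1 / cos(20.9) = 1 / 0.934204 = 1.07

1.07


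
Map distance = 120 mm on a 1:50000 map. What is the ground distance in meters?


ground = 120 mm * 50000 / 1000 = 6000.0 m

6000.0 m


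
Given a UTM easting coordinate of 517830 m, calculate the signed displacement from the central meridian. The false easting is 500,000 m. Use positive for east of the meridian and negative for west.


displacement = 517830 - 500000 = 17830 m

17830 m


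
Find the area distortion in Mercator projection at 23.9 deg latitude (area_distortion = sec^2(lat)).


area_distortion = 1/cos^2(23.9) = 1.196

1.196


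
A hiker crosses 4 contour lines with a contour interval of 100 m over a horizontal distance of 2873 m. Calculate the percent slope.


elevation change = 4 * 100 = 400 m
slope = 400 / 2873 * 100 = 13.9%

13.9%


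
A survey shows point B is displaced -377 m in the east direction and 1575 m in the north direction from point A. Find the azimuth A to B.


az = atan2(-377, 1575) = -13.5 deg
adjusted to 0-360: 346.5 degrees

346.5 degrees


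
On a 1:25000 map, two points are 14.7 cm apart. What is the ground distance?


ground = 14.7 cm * 25000 / 100 = 3675.0 m = 3.675 km

3.675 km


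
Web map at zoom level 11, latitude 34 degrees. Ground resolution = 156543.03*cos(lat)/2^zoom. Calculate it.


res = 156543.03 * cos(34) / 2^11 = 156543.03 * 0.82903757 / 2048 = 63.37 m/pixel

63.37 m/pixel


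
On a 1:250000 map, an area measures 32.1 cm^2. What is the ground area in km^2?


ground_area = 32.1 * (250000/100)^2 = 200625000.0 m^2 = 200.625 km^2

200.625 km^2


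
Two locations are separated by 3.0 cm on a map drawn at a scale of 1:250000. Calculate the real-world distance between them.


ground = 3.0 cm * 250000 / 100 = 7500.0 m = 7.5 km

7.5 km


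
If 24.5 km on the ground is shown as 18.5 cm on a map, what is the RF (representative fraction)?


ground = 24.5 km = 2450000 cm; RF denominator = ground / map = 2450000 / 18.5 ≈ 132432; RF = 1:132432

1:132432


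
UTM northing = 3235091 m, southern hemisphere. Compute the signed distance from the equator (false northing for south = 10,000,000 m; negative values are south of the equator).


For southern: actual = 3235091 - 10000000 = -6764909 m

-6764909 m


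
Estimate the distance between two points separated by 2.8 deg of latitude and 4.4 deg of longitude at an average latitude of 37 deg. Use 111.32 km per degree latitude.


dlat_km = 2.8 * 111.32 = 311.696
dlon_km = 4.4 * 111.32 * cos(37) ≈ 391.178
dist = sqrt(311.696^2 + 391.178^2) ≈ 500.2 km

500.2 km


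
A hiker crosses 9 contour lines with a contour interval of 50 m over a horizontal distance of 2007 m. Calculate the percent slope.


elevation change = 9 * 50 = 450 m
slope = 450 / 2007 * 100 = 22.4%

22.4%


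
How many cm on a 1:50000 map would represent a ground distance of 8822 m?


map_cm = 8822 * 100 / 50000 = 17.644 cm ≈ 17.64 cm

17.64 cm


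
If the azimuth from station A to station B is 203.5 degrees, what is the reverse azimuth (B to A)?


back azimuth = (203.5 + 180) mod 360 = 23.5 degrees

23.5 degrees


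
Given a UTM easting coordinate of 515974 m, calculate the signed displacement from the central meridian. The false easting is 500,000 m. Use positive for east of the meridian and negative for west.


displacement = 515974 - 500000 = 15974 m

15974 m


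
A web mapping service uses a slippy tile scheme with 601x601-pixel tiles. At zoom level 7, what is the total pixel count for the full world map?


tiles per axis = 2^7 = 128
total tiles = 128^2 = 16384
pixels per axis = 128 * 601 = 76928
total pixels = 76928^2 = 5917917184

5917917184 pixels


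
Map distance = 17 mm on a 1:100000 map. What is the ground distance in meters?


ground = 17 mm * 100000 / 1000 = 1700.0 m

1700.0 m


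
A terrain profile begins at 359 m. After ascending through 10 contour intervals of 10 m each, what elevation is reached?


elevation = 359 + 10 * 10 = 459 m

459 m


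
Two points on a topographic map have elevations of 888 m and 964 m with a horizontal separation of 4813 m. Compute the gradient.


gradient = (964 - 888) / 4813 = 76 / 4813 = 0.0158

0.0158


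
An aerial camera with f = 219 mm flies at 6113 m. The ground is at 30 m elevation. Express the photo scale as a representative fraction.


scale = f / (H - h) = 219 mm / 6083 m = 219 / 6083000 = 1:27776

1:27776


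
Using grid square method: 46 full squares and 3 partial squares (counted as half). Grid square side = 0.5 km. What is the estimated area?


effective squares = 46 + 3 * 0.5 = 47.5
area = 47.5 * 0.25 = 11.875 km^2

11.875 km^2


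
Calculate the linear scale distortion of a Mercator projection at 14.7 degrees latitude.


SF = 1 / cos(14.7) = 1 / 0.967268 = 1.034

1.034


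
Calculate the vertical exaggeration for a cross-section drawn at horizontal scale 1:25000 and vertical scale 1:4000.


VE = horizontal_scale / vertical_scale = 25000 / 4000 = 6.25

6.25x


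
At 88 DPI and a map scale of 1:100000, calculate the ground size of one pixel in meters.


pixel_cm = 2.54 / 88 ≈ 0.028864 cm
ground = pixel_cm * 100000 / 100 = 2.54 * 100000 / (88 * 100) = 254000 / 8800 ≈ 28.86 m

28.86 m


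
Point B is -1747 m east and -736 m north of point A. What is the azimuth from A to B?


az = atan2(-1747, -736) = -112.8 deg
adjusted to 0-360: 247.2 degrees

247.2 degrees


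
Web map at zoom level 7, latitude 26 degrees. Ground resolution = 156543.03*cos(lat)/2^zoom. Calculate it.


res = 156543.03 * cos(26) / 2^7 = 156543.03 * 0.89879405 / 128 = 1099.22 m/pixel

1099.22 m/pixel
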